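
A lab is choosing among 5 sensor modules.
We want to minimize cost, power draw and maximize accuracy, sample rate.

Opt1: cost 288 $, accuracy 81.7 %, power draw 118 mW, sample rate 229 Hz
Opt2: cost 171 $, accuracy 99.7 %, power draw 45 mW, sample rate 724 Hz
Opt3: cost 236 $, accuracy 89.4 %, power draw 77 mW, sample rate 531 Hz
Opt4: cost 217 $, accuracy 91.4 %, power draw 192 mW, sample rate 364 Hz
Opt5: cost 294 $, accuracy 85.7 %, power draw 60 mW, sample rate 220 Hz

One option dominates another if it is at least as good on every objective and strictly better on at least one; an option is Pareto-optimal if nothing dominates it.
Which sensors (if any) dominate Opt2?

none

Opt1: worse on cost (288 vs 171).
Opt3: worse on cost (236 vs 171).
Opt4: worse on cost (217 vs 171).
Opt5: worse on cost (294 vs 171).
No option dominates Opt2.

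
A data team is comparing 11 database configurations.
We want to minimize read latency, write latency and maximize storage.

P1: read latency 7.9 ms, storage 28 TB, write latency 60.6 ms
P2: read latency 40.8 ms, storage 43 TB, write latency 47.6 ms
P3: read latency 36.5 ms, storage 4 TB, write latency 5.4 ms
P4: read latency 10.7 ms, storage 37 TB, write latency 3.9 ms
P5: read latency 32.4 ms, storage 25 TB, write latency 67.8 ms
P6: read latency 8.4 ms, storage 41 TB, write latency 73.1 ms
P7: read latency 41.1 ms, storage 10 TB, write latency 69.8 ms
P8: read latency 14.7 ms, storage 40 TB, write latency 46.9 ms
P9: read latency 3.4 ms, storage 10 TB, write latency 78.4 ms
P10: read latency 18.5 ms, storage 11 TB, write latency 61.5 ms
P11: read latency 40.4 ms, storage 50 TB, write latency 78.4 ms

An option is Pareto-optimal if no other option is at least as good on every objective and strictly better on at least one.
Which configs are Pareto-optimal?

P1, P2, P4, P6, P8, P9, P11

P1: not dominated.
P2: not dominated.
P3: dominated by P4 (read latency 10.7≤36.5, storage 37≥4, write latency 3.9≤5.4).
P4: not dominated (best write latency).
P5: dominated by P1 (read latency 7.9≤32.4, storage 28≥25, write latency 60.6≤67.8).
P6: not dominated.
P7: dominated by P1 (read latency 7.9≤41.1, storage 28≥10, write latency 60.6≤69.8).
P8: not dominated.
P9: not dominated (best read latency).
P10: dominated by P1 (read latency 7.9≤18.5, storage 28≥11, write latency 60.6≤61.5).
P11: not dominated (best storage).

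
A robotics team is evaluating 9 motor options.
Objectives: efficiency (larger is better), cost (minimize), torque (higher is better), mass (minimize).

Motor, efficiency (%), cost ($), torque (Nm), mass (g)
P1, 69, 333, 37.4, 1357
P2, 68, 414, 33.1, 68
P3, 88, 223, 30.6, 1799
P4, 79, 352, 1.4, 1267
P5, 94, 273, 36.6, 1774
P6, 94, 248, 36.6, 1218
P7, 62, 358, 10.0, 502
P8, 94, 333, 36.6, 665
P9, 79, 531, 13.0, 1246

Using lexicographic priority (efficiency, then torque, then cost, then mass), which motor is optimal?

P6

First maximize efficiency: best is 94, kept {P5, P6, P8}.
Then maximize torque: best is 36.6, kept {P5, P6, P8}.
Then minimize cost: best is 248, kept {P6}.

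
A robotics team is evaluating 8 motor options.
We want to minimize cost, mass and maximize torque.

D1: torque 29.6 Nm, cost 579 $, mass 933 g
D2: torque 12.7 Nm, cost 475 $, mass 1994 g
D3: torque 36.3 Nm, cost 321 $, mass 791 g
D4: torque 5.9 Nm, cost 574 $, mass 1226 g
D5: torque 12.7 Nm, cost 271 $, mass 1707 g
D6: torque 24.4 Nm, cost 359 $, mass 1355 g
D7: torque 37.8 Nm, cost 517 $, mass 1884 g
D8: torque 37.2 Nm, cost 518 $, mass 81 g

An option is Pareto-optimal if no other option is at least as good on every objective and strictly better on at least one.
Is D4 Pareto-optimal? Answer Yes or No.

No

D3 vs D4: torque 36.3≥5.9, cost 321≤574, mass 791≤1226 — D3 is at least as good on every objective and strictly better on at least one, so D3 dominates D4.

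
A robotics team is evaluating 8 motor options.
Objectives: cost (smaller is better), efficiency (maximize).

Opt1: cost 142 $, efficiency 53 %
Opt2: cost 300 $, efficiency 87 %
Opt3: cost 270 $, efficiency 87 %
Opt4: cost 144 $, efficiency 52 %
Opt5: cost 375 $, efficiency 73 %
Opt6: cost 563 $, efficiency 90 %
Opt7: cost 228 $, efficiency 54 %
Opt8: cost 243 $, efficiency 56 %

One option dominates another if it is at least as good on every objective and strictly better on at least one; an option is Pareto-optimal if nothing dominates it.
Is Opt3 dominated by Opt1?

No

Opt1 vs Opt3: Opt1 is worse on efficiency (53 vs 87), so it does not dominate Opt3.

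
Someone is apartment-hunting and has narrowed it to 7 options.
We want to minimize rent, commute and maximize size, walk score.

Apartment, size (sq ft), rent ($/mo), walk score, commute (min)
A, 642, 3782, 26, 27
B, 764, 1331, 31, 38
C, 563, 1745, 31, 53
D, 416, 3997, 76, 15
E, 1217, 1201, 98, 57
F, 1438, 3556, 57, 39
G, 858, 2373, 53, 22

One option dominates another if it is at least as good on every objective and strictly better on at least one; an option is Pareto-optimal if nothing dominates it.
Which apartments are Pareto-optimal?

B, D, E, F, G

A: dominated by G (size 858≥642, rent 2373≤3782, walk score 53≥26, commute 22≤27).
B: not dominated.
C: dominated by B (size 764≥563, rent 1331≤1745, walk score 31≥31, commute 38≤53).
D: not dominated (best commute).
E: not dominated (best rent).
F: not dominated (best size).
G: not dominated.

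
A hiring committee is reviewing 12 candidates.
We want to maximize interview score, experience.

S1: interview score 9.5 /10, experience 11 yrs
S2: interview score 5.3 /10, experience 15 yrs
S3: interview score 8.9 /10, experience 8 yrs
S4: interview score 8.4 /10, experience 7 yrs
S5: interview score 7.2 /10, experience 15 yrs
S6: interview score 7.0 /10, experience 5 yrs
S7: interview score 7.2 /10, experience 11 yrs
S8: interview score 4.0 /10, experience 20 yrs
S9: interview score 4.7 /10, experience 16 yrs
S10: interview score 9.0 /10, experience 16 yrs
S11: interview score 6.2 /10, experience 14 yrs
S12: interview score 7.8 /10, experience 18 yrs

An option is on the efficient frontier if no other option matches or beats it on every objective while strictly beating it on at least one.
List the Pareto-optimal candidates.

S1: not dominated (best interview score).
S2: dominated by S5 (interview score 7.2≥5.3, experience 15≥15).
S3: dominated by S1 (interview score 9.5≥8.9, experience 11≥8).
S4: dominated by S1 (interview score 9.5≥8.4, experience 11≥7).
S5: dominated by S10 (interview score 9.0≥7.2, experience 16≥15).
S6: dominated by S1 (interview score 9.5≥7.0, experience 11≥5).
S7: dominated by S1 (interview score 9.5≥7.2, experience 11≥11).
S8: not dominated (best experience).
S9: dominated by S10 (interview score 9.0≥4.7, experience 16≥16).
S10: not dominated.
S11: dominated by S5 (interview score 7.2≥6.2, experience 15≥14).
S12: not dominated.

S1, S8, S10, S12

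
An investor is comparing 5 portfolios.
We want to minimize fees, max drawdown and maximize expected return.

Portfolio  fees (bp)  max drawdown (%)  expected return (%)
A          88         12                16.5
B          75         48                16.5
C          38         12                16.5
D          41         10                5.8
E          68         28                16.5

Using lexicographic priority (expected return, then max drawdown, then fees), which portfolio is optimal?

First maximize expected return: best is 16.5, kept {A, B, C, E}.
Then minimize max drawdown: best is 12, kept {A, C}.
Then minimize fees: best is 38, kept {C}.

C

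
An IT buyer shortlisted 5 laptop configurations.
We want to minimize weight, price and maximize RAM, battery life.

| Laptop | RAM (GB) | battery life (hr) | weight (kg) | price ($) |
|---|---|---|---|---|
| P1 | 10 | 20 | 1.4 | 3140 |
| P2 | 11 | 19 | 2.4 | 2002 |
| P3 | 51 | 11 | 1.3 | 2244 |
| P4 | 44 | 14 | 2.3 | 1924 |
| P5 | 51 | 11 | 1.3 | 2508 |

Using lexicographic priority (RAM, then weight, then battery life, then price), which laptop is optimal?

First maximize RAM: best is 51, kept {P3, P5}.
Then minimize weight: best is 1.3, kept {P3, P5}.
Then maximize battery life: best is 11, kept {P3, P5}.
Then minimize price: best is 2244, kept {P3}.

P3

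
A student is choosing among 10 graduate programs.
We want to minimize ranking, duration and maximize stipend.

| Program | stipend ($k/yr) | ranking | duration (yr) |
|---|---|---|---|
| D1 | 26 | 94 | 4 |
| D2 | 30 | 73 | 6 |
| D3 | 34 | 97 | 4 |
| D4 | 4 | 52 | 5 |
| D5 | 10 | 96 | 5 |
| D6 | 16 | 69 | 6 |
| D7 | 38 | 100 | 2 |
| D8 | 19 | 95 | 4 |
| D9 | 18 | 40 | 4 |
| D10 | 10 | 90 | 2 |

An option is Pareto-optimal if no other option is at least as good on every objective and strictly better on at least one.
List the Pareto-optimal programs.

D1: not dominated.
D2: not dominated.
D3: not dominated.
D4: dominated by D9 (stipend 18≥4, ranking 40≤52, duration 4≤5).
D5: dominated by D1 (stipend 26≥10, ranking 94≤96, duration 4≤5).
D6: dominated by D9 (stipend 18≥16, ranking 40≤69, duration 4≤6).
D7: not dominated (best stipend).
D8: dominated by D1 (stipend 26≥19, ranking 94≤95, duration 4≤4).
D9: not dominated (best ranking).
D10: not dominated.

D1, D2, D3, D7, D9, D10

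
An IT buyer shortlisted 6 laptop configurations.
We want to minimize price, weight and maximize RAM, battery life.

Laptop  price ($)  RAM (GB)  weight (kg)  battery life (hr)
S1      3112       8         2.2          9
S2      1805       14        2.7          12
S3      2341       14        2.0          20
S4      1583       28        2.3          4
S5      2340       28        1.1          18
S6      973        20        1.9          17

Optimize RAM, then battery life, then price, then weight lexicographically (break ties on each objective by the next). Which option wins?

First maximize RAM: best is 28, kept {S4, S5}.
Then maximize battery life: best is 18, kept {S5}.

S5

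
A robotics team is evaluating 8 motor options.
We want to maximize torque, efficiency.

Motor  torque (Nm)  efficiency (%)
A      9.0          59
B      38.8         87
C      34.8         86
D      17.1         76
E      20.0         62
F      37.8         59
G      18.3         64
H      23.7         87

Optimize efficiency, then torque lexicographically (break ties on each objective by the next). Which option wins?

First maximize efficiency: best is 87, kept {B, H}.
Then maximize torque: best is 38.8, kept {B}.

B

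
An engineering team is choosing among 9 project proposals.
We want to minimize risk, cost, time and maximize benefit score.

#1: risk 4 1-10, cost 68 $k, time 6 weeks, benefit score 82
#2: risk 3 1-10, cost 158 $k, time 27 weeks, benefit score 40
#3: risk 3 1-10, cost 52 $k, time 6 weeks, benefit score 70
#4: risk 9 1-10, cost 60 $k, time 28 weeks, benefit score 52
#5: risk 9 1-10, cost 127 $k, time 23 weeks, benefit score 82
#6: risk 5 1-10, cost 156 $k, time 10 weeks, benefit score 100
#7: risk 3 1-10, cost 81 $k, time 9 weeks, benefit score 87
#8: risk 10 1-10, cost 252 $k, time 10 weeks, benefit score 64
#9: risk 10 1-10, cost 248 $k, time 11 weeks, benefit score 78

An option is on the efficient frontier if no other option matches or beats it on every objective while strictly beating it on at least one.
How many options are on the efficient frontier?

4

#1: not dominated.
#2: dominated by #3 (risk 3≤3, cost 52≤158, time 6≤27, benefit score 70≥40).
#3: not dominated (best cost).
#4: dominated by #3 (risk 3≤9, cost 52≤60, time 6≤28, benefit score 70≥52).
#5: dominated by #1 (risk 4≤9, cost 68≤127, time 6≤23, benefit score 82≥82).
#6: not dominated (best benefit score).
#7: not dominated.
#8: dominated by #1 (risk 4≤10, cost 68≤252, time 6≤10, benefit score 82≥64).
#9: dominated by #1 (risk 4≤10, cost 68≤248, time 6≤11, benefit score 82≥78).
Pareto-optimal: #1, #3, #6, #7 → 4.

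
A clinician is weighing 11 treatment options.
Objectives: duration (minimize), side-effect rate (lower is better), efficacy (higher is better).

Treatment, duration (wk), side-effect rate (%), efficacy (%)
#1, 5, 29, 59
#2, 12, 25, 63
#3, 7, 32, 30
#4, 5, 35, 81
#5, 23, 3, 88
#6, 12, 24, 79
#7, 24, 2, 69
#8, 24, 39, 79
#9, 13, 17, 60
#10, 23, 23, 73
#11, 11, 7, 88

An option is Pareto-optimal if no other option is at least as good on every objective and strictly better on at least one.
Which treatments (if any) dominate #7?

#1: worse on side-effect rate (29 vs 2).
#2: worse on side-effect rate (25 vs 2).
#3: worse on side-effect rate (32 vs 2).
#4: worse on side-effect rate (35 vs 2).
#5: worse on side-effect rate (3 vs 2).
#6: worse on side-effect rate (24 vs 2).
#8: worse on side-effect rate (39 vs 2).
#9: worse on side-effect rate (17 vs 2).
#10: worse on side-effect rate (23 vs 2).
#11: worse on side-effect rate (7 vs 2).
No option dominates #7.

none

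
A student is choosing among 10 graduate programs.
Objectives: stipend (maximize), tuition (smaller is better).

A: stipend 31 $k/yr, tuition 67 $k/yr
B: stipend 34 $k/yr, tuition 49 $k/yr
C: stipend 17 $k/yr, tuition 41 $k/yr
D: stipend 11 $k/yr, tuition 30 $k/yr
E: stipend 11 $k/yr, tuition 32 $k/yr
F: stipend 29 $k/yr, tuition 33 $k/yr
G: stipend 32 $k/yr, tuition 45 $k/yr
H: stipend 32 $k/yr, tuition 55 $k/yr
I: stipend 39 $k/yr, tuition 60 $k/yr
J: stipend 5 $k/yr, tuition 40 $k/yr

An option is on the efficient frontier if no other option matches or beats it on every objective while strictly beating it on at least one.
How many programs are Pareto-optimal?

5

A: dominated by B (stipend 34≥31, tuition 49≤67).
B: not dominated.
C: dominated by F (stipend 29≥17, tuition 33≤41).
D: not dominated (best tuition).
E: dominated by D (stipend 11≥11, tuition 30≤32).
F: not dominated.
G: not dominated.
H: dominated by B (stipend 34≥32, tuition 49≤55).
I: not dominated (best stipend).
J: dominated by D (stipend 11≥5, tuition 30≤40).
Pareto-optimal: B, D, F, G, I → 5.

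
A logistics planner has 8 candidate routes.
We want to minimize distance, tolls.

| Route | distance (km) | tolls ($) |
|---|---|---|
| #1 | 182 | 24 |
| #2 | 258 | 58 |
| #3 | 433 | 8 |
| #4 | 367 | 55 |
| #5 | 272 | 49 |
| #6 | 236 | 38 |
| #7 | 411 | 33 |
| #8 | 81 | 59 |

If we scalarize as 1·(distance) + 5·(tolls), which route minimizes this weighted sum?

#1: 1·182 + 5·24 = 302
#2: 1·258 + 5·58 = 548
#3: 1·433 + 5·8 = 473
#4: 1·367 + 5·55 = 642
#5: 1·272 + 5·49 = 517
#6: 1·236 + 5·38 = 426
#7: 1·411 + 5·33 = 576
#8: 1·81 + 5·59 = 376
Lowest: #1 at 302.

#1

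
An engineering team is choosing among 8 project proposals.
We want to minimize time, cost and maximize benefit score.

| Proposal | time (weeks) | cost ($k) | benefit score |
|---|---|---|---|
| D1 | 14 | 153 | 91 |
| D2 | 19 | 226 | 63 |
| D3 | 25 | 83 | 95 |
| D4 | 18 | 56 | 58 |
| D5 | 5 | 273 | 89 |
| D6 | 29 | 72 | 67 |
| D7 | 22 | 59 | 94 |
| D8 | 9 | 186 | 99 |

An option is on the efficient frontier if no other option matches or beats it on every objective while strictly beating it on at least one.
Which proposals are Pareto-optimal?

D1: not dominated.
D2: dominated by D1 (time 14≤19, cost 153≤226, benefit score 91≥63).
D3: not dominated.
D4: not dominated (best cost).
D5: not dominated (best time).
D6: dominated by D7 (time 22≤29, cost 59≤72, benefit score 94≥67).
D7: not dominated.
D8: not dominated (best benefit score).

D1, D3, D4, D5, D7, D8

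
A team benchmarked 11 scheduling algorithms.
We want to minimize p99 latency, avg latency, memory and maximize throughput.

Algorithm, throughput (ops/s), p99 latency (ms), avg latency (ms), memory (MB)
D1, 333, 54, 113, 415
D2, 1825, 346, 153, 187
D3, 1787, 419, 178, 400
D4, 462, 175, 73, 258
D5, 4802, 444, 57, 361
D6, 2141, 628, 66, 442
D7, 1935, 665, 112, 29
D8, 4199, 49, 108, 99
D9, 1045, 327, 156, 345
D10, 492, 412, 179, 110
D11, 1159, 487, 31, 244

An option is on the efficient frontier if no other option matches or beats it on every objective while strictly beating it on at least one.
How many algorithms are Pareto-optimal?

D1: dominated by D8 (throughput 4199≥333, p99 latency 49≤54, avg latency 108≤113, memory 99≤415).
D2: dominated by D8 (throughput 4199≥1825, p99 latency 49≤346, avg latency 108≤153, memory 99≤187).
D3: dominated by D2 (throughput 1825≥1787, p99 latency 346≤419, avg latency 153≤178, memory 187≤400).
D4: not dominated.
D5: not dominated (best throughput).
D6: dominated by D5 (throughput 4802≥2141, p99 latency 444≤628, avg latency 57≤66, memory 361≤442).
D7: not dominated (best memory).
D8: not dominated (best p99 latency).
D9: dominated by D8 (throughput 4199≥1045, p99 latency 49≤327, avg latency 108≤156, memory 99≤345).
D10: dominated by D8 (throughput 4199≥492, p99 latency 49≤412, avg latency 108≤179, memory 99≤110).
D11: not dominated (best avg latency).
Pareto-optimal: D4, D5, D7, D8, D11 → 5.

5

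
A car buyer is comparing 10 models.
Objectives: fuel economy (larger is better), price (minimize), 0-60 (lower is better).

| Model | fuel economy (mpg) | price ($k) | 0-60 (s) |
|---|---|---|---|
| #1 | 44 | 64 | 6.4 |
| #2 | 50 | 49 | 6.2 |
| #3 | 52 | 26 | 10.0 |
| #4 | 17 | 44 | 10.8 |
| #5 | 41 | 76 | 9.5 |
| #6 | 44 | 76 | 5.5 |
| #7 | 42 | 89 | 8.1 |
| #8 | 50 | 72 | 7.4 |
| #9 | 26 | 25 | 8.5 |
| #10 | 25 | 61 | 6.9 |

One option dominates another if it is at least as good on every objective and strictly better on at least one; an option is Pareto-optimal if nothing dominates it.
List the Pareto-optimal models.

#2, #3, #6, #9

#1: dominated by #2 (fuel economy 50≥44, price 49≤64, 0-60 6.2≤6.4).
#2: not dominated.
#3: not dominated (best fuel economy).
#4: dominated by #3 (fuel economy 52≥17, price 26≤44, 0-60 10.0≤10.8).
#5: dominated by #1 (fuel economy 44≥41, price 64≤76, 0-60 6.4≤9.5).
#6: not dominated (best 0-60).
#7: dominated by #1 (fuel economy 44≥42, price 64≤89, 0-60 6.4≤8.1).
#8: dominated by #2 (fuel economy 50≥50, price 49≤72, 0-60 6.2≤7.4).
#9: not dominated (best price).
#10: dominated by #2 (fuel economy 50≥25, price 49≤61, 0-60 6.2≤6.9).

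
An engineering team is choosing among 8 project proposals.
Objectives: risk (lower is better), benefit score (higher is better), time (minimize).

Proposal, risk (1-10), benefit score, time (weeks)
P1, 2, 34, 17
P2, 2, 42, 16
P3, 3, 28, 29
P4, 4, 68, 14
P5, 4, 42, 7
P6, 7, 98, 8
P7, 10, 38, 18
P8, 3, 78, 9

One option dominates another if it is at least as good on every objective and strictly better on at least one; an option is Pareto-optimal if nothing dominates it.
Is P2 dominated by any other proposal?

No

P1: worse on benefit score (34 vs 42).
P3: worse on risk (3 vs 2).
P4: worse on risk (4 vs 2).
P5: worse on risk (4 vs 2).
P6: worse on risk (7 vs 2).
P7: worse on risk (10 vs 2).
P8: worse on risk (3 vs 2).
No option is at least as good as P2 on every objective and strictly better on one.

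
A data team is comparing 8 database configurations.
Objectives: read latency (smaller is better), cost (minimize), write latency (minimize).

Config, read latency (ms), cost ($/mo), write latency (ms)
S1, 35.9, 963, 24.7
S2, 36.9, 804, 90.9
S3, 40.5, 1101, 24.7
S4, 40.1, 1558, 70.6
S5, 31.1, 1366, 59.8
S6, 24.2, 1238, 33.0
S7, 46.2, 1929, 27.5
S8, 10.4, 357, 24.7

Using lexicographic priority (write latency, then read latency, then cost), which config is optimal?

S8

First minimize write latency: best is 24.7, kept {S1, S3, S8}.
Then minimize read latency: best is 10.4, kept {S8}.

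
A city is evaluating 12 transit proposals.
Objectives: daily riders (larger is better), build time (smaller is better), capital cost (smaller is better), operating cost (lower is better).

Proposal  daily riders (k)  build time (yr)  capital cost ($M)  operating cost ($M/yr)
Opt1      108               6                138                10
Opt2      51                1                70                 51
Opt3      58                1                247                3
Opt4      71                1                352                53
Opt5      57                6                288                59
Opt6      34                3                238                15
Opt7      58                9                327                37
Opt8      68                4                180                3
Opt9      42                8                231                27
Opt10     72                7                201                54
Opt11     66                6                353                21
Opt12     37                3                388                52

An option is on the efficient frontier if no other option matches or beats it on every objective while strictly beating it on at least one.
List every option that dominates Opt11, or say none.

Opt1: daily riders 108≥66, build time 6≤6, capital cost 138≤353, operating cost 10≤21 — dominates Opt11.
Opt8: daily riders 68≥66, build time 4≤6, capital cost 180≤353, operating cost 3≤21 — dominates Opt11.
Others (Opt2, Opt3, Opt4, Opt5, Opt6, Opt7, Opt9, Opt10, Opt12) are each worse than Opt11 on at least one objective.

Opt1, Opt8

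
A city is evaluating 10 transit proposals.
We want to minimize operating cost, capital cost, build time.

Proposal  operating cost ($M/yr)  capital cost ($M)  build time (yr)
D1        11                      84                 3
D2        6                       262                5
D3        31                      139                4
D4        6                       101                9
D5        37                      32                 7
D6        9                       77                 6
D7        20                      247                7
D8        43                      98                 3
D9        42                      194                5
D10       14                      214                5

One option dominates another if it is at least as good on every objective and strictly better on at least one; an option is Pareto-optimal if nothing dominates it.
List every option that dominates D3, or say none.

D1: operating cost 11≤31, capital cost 84≤139, build time 3≤4 — dominates D3.
Others (D2, D4, D5, D6, D7, D8, D9, D10) are each worse than D3 on at least one objective.

D1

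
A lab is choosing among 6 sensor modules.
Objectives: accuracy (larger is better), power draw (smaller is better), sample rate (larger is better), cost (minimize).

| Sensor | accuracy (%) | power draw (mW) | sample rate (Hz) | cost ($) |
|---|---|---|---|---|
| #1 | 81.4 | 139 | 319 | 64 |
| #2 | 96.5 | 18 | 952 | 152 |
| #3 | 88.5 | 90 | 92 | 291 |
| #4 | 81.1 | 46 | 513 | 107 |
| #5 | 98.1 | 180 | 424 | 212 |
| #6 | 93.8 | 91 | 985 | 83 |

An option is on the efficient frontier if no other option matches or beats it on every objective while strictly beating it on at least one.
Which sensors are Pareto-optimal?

#1, #2, #4, #5, #6

#1: not dominated (best cost).
#2: not dominated (best power draw).
#3: dominated by #2 (accuracy 96.5≥88.5, power draw 18≤90, sample rate 952≥92, cost 152≤291).
#4: not dominated.
#5: not dominated (best accuracy).
#6: not dominated (best sample rate).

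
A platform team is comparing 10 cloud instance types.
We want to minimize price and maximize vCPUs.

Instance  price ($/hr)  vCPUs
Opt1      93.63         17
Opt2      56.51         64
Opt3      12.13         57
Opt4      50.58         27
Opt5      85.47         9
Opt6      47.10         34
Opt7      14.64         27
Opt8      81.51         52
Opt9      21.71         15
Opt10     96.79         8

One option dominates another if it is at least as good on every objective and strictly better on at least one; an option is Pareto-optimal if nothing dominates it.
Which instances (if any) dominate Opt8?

Opt2: price 56.51≤81.51, vCPUs 64≥52 — dominates Opt8.
Opt3: price 12.13≤81.51, vCPUs 57≥52 — dominates Opt8.
Others (Opt1, Opt4, Opt5, Opt6, Opt7, Opt9, Opt10) are each worse than Opt8 on at least one objective.

Opt2, Opt3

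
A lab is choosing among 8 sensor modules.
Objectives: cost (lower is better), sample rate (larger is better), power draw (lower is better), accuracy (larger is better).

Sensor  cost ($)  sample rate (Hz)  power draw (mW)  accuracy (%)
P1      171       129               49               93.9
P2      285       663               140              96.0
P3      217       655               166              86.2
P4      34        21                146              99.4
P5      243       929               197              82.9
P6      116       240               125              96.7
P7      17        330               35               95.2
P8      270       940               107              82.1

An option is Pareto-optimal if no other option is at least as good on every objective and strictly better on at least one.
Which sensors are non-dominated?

P1: dominated by P7 (cost 17≤171, sample rate 330≥129, power draw 35≤49, accuracy 95.2≥93.9).
P2: not dominated.
P3: not dominated.
P4: not dominated (best accuracy).
P5: not dominated.
P6: not dominated.
P7: not dominated (best cost).
P8: not dominated (best sample rate).

P2, P3, P4, P5, P6, P7, P8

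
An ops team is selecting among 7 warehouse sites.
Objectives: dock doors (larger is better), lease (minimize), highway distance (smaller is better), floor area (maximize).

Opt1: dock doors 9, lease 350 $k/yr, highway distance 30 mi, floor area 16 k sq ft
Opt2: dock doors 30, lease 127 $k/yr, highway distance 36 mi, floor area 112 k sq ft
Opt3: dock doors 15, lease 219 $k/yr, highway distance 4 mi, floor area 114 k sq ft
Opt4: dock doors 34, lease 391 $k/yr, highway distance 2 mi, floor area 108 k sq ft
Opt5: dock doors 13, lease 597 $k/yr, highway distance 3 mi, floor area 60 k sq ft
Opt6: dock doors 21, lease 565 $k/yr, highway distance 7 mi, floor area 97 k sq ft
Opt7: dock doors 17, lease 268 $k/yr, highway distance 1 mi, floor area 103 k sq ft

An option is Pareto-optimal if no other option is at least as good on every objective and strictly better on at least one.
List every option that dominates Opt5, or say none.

Opt4, Opt7

Opt4: dock doors 34≥13, lease 391≤597, highway distance 2≤3, floor area 108≥60 — dominates Opt5.
Opt7: dock doors 17≥13, lease 268≤597, highway distance 1≤3, floor area 103≥60 — dominates Opt5.
Others (Opt1, Opt2, Opt3, Opt6) are each worse than Opt5 on at least one objective.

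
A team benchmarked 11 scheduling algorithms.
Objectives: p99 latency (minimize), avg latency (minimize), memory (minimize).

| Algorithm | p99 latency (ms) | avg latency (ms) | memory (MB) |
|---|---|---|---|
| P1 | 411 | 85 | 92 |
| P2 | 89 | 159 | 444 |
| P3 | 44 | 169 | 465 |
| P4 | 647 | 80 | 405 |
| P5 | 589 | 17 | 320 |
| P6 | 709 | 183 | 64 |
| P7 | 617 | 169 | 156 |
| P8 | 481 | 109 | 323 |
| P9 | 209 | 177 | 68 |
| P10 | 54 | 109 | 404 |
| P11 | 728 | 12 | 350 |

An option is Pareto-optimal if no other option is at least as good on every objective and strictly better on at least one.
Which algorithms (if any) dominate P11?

P1: worse on avg latency (85 vs 12).
P2: worse on avg latency (159 vs 12).
P3: worse on avg latency (169 vs 12).
P4: worse on avg latency (80 vs 12).
P5: worse on avg latency (17 vs 12).
P6: worse on avg latency (183 vs 12).
P7: worse on avg latency (169 vs 12).
P8: worse on avg latency (109 vs 12).
P9: worse on avg latency (177 vs 12).
P10: worse on avg latency (109 vs 12).
No option dominates P11.

none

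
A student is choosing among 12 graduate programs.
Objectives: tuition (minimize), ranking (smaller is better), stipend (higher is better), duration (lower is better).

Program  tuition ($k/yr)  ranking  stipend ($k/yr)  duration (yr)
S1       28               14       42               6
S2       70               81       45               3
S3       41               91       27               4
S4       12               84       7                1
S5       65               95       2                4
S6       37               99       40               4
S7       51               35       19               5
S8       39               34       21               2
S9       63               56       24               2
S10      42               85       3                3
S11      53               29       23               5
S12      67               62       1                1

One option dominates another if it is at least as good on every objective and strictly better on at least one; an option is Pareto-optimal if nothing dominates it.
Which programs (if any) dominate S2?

S1: worse on stipend (42 vs 45).
S3: worse on ranking (91 vs 81).
S4: worse on ranking (84 vs 81).
S5: worse on ranking (95 vs 81).
S6: worse on ranking (99 vs 81).
S7: worse on stipend (19 vs 45).
S8: worse on stipend (21 vs 45).
S9: worse on stipend (24 vs 45).
S10: worse on ranking (85 vs 81).
S11: worse on stipend (23 vs 45).
S12: worse on stipend (1 vs 45).
No option dominates S2.

none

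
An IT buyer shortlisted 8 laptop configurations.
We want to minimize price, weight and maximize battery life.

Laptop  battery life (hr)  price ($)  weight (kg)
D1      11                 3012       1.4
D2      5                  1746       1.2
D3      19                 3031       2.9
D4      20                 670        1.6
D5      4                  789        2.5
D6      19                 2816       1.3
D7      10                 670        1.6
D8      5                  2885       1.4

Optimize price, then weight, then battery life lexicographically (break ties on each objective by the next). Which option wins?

First minimize price: best is 670, kept {D4, D7}.
Then minimize weight: best is 1.6, kept {D4, D7}.
Then maximize battery life: best is 20, kept {D4}.

D4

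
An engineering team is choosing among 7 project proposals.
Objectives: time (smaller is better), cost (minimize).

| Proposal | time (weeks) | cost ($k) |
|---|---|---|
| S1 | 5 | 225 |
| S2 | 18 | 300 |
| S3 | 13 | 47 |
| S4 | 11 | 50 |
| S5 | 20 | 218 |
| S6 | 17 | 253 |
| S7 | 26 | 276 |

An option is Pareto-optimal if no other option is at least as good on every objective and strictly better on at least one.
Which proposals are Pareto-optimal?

S1: not dominated (best time).
S2: dominated by S1 (time 5≤18, cost 225≤300).
S3: not dominated (best cost).
S4: not dominated.
S5: dominated by S3 (time 13≤20, cost 47≤218).
S6: dominated by S1 (time 5≤17, cost 225≤253).
S7: dominated by S1 (time 5≤26, cost 225≤276).

S1, S3, S4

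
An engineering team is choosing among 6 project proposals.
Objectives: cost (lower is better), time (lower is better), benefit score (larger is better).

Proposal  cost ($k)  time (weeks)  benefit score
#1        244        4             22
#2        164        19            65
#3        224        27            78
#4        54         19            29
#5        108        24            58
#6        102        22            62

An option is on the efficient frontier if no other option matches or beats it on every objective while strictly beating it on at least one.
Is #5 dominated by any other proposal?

#6 vs #5: cost 102≤108, time 22≤24, benefit score 62≥58 — #6 is at least as good on every objective and strictly better on at least one, so #6 dominates #5.

Yes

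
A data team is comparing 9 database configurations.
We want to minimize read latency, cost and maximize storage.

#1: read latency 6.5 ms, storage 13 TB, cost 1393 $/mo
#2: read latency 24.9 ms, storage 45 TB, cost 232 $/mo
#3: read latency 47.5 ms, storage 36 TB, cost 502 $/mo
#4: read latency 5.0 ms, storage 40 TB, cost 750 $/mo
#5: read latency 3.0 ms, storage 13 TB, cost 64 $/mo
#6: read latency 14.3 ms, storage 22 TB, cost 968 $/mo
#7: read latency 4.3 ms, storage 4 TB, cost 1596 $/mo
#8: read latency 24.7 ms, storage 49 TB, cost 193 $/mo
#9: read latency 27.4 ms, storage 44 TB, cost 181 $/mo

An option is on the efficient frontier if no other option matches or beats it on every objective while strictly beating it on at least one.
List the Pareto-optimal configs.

#4, #5, #8, #9

#1: dominated by #4 (read latency 5.0≤6.5, storage 40≥13, cost 750≤1393).
#2: dominated by #8 (read latency 24.7≤24.9, storage 49≥45, cost 193≤232).
#3: dominated by #2 (read latency 24.9≤47.5, storage 45≥36, cost 232≤502).
#4: not dominated.
#5: not dominated (best read latency).
#6: dominated by #4 (read latency 5.0≤14.3, storage 40≥22, cost 750≤968).
#7: dominated by #5 (read latency 3.0≤4.3, storage 13≥4, cost 64≤1596).
#8: not dominated (best storage).
#9: not dominated.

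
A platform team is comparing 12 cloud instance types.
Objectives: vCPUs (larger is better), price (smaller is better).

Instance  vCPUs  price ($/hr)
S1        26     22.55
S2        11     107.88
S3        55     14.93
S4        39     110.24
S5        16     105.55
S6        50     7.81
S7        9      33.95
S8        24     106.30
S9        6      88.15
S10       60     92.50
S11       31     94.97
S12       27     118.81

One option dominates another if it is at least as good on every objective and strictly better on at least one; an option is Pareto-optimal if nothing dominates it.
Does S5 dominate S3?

S5 vs S3: S5 is worse on vCPUs (16 vs 55), so it does not dominate S3.

No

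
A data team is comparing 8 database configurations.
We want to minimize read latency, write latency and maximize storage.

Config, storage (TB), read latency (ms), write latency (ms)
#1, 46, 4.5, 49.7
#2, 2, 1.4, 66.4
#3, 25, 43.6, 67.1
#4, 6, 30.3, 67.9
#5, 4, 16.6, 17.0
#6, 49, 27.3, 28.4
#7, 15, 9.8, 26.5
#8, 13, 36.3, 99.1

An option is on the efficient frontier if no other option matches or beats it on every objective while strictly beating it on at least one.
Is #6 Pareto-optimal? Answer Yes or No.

Yes

#1: worse on storage (46 vs 49).
#2: worse on storage (2 vs 49).
#3: worse on storage (25 vs 49).
#4: worse on storage (6 vs 49).
#5: worse on storage (4 vs 49).
#7: worse on storage (15 vs 49).
#8: worse on storage (13 vs 49).
No option is at least as good as #6 on every objective and strictly better on one.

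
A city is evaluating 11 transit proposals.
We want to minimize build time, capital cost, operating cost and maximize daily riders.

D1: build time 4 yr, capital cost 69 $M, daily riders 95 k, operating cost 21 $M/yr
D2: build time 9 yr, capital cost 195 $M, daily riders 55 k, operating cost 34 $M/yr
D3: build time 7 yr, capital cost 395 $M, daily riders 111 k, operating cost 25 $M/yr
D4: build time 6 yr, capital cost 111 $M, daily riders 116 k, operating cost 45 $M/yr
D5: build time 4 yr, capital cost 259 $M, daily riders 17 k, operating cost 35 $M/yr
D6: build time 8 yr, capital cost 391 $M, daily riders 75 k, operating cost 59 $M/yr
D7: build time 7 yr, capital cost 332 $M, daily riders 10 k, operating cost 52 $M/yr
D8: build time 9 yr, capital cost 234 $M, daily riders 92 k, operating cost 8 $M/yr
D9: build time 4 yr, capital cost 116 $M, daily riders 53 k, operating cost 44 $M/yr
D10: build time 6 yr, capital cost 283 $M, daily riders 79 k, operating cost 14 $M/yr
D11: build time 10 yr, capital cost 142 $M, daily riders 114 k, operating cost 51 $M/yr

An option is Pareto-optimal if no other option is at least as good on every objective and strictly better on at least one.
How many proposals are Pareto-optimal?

D1: not dominated (best capital cost).
D2: dominated by D1 (build time 4≤9, capital cost 69≤195, daily riders 95≥55, operating cost 21≤34).
D3: not dominated.
D4: not dominated (best daily riders).
D5: dominated by D1 (build time 4≤4, capital cost 69≤259, daily riders 95≥17, operating cost 21≤35).
D6: dominated by D1 (build time 4≤8, capital cost 69≤391, daily riders 95≥75, operating cost 21≤59).
D7: dominated by D1 (build time 4≤7, capital cost 69≤332, daily riders 95≥10, operating cost 21≤52).
D8: not dominated (best operating cost).
D9: dominated by D1 (build time 4≤4, capital cost 69≤116, daily riders 95≥53, operating cost 21≤44).
D10: not dominated.
D11: dominated by D4 (build time 6≤10, capital cost 111≤142, daily riders 116≥114, operating cost 45≤51).
Pareto-optimal: D1, D3, D4, D8, D10 → 5.

5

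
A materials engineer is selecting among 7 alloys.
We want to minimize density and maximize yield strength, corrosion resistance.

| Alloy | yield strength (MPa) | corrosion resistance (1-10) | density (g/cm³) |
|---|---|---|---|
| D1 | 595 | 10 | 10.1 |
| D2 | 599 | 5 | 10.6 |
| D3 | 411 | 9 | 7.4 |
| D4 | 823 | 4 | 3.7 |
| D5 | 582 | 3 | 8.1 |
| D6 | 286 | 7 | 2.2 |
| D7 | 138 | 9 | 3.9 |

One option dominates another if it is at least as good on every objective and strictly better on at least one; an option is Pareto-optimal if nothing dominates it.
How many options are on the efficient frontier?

D1: not dominated (best corrosion resistance).
D2: not dominated.
D3: not dominated.
D4: not dominated (best yield strength).
D5: dominated by D4 (yield strength 823≥582, corrosion resistance 4≥3, density 3.7≤8.1).
D6: not dominated (best density).
D7: not dominated.
Pareto-optimal: D1, D2, D3, D4, D6, D7 → 6.

6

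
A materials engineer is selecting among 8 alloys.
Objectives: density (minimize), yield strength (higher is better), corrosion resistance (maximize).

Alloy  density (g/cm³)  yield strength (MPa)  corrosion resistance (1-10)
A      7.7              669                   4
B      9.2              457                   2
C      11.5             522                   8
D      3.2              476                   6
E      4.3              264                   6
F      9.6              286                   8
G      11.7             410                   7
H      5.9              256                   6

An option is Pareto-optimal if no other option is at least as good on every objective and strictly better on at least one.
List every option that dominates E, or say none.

D

D: density 3.2≤4.3, yield strength 476≥264, corrosion resistance 6≥6 — dominates E.
Others (A, B, C, F, G, H) are each worse than E on at least one objective.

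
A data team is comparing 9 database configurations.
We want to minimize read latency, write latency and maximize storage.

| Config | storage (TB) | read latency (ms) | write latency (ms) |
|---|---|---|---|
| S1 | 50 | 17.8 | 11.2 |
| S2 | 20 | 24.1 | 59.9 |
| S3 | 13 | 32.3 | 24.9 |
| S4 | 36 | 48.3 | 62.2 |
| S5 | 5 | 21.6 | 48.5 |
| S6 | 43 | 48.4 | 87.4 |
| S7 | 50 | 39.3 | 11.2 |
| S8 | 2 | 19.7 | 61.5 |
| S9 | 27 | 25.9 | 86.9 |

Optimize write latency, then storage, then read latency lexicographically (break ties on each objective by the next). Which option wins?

First minimize write latency: best is 11.2, kept {S1, S7}.
Then maximize storage: best is 50, kept {S1, S7}.
Then minimize read latency: best is 17.8, kept {S1}.

S1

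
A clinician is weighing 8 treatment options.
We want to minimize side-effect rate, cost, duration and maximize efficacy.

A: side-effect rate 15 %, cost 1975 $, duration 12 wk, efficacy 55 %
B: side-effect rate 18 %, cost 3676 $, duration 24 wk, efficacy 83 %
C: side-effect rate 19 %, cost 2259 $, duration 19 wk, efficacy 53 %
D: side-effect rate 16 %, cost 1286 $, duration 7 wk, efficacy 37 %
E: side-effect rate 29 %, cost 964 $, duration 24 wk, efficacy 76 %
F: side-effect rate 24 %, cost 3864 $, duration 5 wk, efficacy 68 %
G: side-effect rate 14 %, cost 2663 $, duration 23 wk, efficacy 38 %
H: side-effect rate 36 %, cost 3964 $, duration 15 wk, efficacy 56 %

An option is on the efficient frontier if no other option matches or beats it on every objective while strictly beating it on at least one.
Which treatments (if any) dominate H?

F

F: side-effect rate 24≤36, cost 3864≤3964, duration 5≤15, efficacy 68≥56 — dominates H.
Others (A, B, C, D, E, G) are each worse than H on at least one objective.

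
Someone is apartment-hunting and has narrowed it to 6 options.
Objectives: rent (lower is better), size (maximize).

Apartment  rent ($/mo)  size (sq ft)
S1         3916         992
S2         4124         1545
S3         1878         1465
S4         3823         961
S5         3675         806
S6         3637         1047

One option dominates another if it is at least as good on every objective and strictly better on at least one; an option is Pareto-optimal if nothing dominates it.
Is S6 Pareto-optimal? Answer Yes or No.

S3 vs S6: rent 1878≤3637, size 1465≥1047 — S3 is at least as good on every objective and strictly better on at least one, so S3 dominates S6.

No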